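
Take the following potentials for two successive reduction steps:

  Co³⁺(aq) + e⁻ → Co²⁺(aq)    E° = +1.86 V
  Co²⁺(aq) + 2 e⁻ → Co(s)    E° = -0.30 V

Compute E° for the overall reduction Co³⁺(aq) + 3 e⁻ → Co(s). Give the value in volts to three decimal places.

Since ΔG° = −nFE° is additive over sequential reductions, n₃E°₃ = n₁E°₁ + n₂E°₂.
E°₃ = (1×+1.86 + 2×-0.30) / 3 = (+1.260) / 3 = +0.420 V.

+0.420 V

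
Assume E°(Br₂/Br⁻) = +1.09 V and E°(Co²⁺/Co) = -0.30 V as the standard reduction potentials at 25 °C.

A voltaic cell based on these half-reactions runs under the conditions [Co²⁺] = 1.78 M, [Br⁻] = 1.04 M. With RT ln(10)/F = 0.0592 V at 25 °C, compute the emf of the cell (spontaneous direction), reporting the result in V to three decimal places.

Br₂/Br⁻ is the cathode (higher E°), Co²⁺/Co the anode: E°cell = +1.09 − (-0.30) = +1.39 V, n = 2.
Overall: Br₂(l) + Co(s) → 2 Br⁻(aq) + Co²⁺(aq)
Q = [Br⁻]^2·[Co²⁺]; log Q = 0.284.
E = E° − (0.0592/n) log Q = +1.39 − (0.0592/2)(0.284) = +1.382 V.

+1.382 V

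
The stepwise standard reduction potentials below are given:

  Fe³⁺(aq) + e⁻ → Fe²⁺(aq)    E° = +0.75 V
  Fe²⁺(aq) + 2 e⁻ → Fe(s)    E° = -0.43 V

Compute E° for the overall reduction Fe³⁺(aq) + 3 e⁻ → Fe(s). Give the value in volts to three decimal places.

-0.037 V

Since ΔG° = −nFE° is additive over sequential reductions, n₃E°₃ = n₁E°₁ + n₂E°₂.
E°₃ = (1×+0.75 + 2×-0.43) / 3 = (-0.110) / 3 = -0.037 V.
E° values themselves are not directly additive — weighting by electron count is essential.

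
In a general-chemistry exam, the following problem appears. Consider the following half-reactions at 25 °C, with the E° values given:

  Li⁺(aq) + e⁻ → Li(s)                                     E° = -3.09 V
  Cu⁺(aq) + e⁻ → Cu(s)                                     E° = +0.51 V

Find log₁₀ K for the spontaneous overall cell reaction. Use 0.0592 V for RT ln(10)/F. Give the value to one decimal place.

60.8

Cathode: Cu⁺/Cu; anode: Li⁺/Li. E°cell = +3.60 V, n = 1.
log K = nE°cell / 0.0592 = (1)(+3.60) / 0.0592 = 60.8.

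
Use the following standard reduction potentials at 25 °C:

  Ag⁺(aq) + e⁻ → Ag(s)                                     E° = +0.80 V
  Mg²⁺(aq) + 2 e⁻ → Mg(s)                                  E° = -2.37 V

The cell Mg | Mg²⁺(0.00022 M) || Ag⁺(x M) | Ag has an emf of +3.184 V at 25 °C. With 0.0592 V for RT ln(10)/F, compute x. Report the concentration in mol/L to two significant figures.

Ag⁺/Ag is the cathode, Mg²⁺/Mg the anode: E°cell = +3.17 V, n = 2.
Overall reaction: 2 Ag⁺(aq) + Mg(s) → 2 Ag(s) + Mg²⁺(aq); Q = [Mg²⁺]^1/[Ag⁺]^2.
From E = E° − (0.0592/n) log Q: log Q = (E° − E)·n/0.0592 = (+3.17 − (+3.184))·2/0.0592 = -0.4730.
So 2·log[Ag⁺] = 1·log(0.00022) − log Q = -3.6576 − (-0.4730) = -3.1846; log[Ag⁺] = -3.1846 / 2 = -1.5923; [Ag⁺] = 10^(-1.5923) ≈ 0.026 M.

0.026 M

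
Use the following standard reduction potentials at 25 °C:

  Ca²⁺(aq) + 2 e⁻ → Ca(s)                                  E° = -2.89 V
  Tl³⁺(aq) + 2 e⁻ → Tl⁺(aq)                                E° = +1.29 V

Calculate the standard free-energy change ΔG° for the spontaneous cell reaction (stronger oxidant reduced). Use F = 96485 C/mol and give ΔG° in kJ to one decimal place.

Tl³⁺/Tl⁺ (E° = +1.29 V) is the cathode; Ca²⁺/Ca (E° = -2.89 V) is the anode, so E°cell = +4.18 V.
Balancing electrons gives n = 2 (lcm of 2 and 2).
ΔG° = −nFE° = −(2)(96485)(+4.18) = -806,615 J = -806.6 kJ.

-806.6 kJ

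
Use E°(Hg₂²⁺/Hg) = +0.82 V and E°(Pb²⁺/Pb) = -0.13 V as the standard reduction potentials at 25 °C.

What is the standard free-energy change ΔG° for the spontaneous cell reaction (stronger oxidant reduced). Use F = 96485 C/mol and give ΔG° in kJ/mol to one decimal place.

-183.3 kJ/mol

Hg₂²⁺/Hg (E° = +0.82 V) is the cathode; Pb²⁺/Pb (E° = -0.13 V) is the anode, so E°cell = +0.95 V.
Balancing electrons gives n = 2 (lcm of 2 and 2).
ΔG° = −nFE° = −(2)(96485)(+0.95) = -183,322 J = -183.3 kJ/mol.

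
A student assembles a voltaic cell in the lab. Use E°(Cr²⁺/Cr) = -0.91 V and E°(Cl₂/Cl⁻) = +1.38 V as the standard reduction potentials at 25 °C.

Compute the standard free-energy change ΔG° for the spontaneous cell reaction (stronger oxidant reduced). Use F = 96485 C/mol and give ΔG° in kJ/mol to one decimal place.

-441.9 kJ/mol

Cl₂/Cl⁻ (E° = +1.38 V) is the cathode; Cr²⁺/Cr (E° = -0.91 V) is the anode, so E°cell = +2.29 V.
Balancing electrons gives n = 2 (lcm of 2 and 2).
ΔG° = −nFE° = −(2)(96485)(+2.29) = -441,901 J = -441.9 kJ/mol.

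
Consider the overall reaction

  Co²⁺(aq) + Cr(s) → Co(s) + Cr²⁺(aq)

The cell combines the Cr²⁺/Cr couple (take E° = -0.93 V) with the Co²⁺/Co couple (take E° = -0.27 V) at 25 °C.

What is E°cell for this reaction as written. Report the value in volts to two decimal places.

The Co²⁺/Co couple has the higher reduction potential, so it is the cathode; Cr²⁺/Cr is oxidised at the anode.
E°cell = E°(cathode) − E°(anode) = (-0.27) − (-0.93) = +0.66 V.

+0.66 V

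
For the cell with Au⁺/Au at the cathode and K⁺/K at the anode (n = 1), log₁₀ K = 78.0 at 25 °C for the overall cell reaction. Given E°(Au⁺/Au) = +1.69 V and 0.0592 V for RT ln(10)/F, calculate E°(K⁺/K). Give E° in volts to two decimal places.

-2.93 V

E°cell = (0.0592/n)·log K = (0.0592/1)(78.0) = +4.618 V.
Since Au⁺/Au is the cathode and K⁺/K the anode, E°cell = E°(Au⁺/Au) − E°(K⁺/K).
So E°(K⁺/K) = E°(Au⁺/Au) − E°cell = (+1.69) − (+4.618) = -2.93 V.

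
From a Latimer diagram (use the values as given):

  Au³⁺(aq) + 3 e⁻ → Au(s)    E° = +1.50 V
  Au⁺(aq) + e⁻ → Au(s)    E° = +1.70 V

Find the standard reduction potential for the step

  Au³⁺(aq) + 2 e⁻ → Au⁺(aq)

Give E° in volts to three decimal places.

+1.400 V

Sequential free energies add, so n₃E°₃ = n₁E°₁ + n₂E°₂.
With n₃ = 3, and the known step contributing 1×(+1.70) V, the unknown satisfies 2·E° = 3×(+1.50) − 1×(+1.70) = +2.800.
E° = +2.800 / 2 = +1.400 V.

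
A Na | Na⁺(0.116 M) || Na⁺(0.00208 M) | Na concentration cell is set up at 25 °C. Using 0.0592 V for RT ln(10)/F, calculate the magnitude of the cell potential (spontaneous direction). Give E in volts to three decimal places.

+0.103 V

For a concentration cell E°cell = 0. The 0.116 M side is the cathode (reduction is favoured where [Na⁺] is higher).
With n = 1, E = −(0.0592/1) log([Na⁺]ₐₙ/[Na⁺]꜀ₐₜ) = −(0.0592/1) log(0.00208/0.116) = −(0.0592/1)(-1.746) = +0.103 V.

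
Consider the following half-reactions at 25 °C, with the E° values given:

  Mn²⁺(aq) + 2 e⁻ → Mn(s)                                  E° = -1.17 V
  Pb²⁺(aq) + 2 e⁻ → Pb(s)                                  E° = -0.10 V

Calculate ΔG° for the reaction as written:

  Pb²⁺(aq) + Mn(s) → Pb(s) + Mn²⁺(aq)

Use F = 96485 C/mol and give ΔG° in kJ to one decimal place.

As written, Pb²⁺/Pb is reduced (cathode) and Mn²⁺/Mn is oxidised (anode), so E°cell = (-0.10) − (-1.17) = +1.07 V.
Balancing electrons gives n = 2.
ΔG° = −nFE° = −(2)(96485)(+1.07) = -206,478 J = -206.5 kJ.

-206.5 kJ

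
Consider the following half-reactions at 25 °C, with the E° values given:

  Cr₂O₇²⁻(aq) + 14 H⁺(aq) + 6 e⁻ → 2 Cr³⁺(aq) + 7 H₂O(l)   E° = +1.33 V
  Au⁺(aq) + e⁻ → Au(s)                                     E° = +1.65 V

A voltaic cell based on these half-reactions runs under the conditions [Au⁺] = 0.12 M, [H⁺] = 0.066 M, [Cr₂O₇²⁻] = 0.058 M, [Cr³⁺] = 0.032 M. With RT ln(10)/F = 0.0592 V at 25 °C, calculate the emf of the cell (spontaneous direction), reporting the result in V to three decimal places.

Au⁺/Au is the cathode (higher E°), Cr₂O₇²⁻/Cr³⁺ the anode: E°cell = +1.65 − (+1.33) = +0.32 V, n = 6.
Overall: 6 Au⁺(aq) + 2 Cr³⁺(aq) + 7 H₂O(l) → 6 Au(s) + Cr₂O₇²⁻(aq) + 14 H⁺(aq)
Q = [Cr₂O₇²⁻]·[H⁺]^14 / ([Au⁺]^6·[Cr³⁺]^2); log Q = -9.248.
E = E° − (0.0592/n) log Q = +0.32 − (0.0592/6)(-9.248) = +0.411 V.

+0.411 V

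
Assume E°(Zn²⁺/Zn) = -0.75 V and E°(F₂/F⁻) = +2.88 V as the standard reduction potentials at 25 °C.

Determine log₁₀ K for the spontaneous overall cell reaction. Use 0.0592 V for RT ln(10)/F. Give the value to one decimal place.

Cathode: F₂/F⁻; anode: Zn²⁺/Zn. E°cell = +3.63 V, n = 2.
log K = nE°cell / 0.0592 = (2)(+3.63) / 0.0592 = 122.6.

122.6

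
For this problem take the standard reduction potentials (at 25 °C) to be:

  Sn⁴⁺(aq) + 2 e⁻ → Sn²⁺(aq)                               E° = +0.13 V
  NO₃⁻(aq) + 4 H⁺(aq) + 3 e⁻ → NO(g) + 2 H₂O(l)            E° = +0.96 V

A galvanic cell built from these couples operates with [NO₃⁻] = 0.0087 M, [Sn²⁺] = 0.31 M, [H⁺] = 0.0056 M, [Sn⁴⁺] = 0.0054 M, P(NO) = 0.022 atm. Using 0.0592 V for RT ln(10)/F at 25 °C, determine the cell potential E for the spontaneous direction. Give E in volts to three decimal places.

+0.696 V

NO₃⁻/NO is the cathode (higher E°), Sn⁴⁺/Sn²⁺ the anode: E°cell = +0.96 − (+0.13) = +0.83 V, n = 6.
Overall: 2 NO₃⁻(aq) + 8 H⁺(aq) + 3 Sn²⁺(aq) → 2 NO(g) + 4 H₂O(l) + 3 Sn⁴⁺(aq)
Q = P(NO)^2·[Sn⁴⁺]^3 / ([NO₃⁻]^2·[H⁺]^8·[Sn²⁺]^3); log Q = 13.543.
E = E° − (0.0592/n) log Q = +0.83 − (0.0592/6)(13.543) = +0.696 V.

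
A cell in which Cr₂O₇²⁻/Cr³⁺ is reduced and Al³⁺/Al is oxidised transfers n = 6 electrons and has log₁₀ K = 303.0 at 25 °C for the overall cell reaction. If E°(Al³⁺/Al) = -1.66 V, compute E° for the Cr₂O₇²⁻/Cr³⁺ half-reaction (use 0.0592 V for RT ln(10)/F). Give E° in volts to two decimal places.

+1.33 V

E°cell = (0.0592/n)·log K = (0.0592/6)(303.0) = +2.990 V.
Since Cr₂O₇²⁻/Cr³⁺ is the cathode and Al³⁺/Al the anode, E°cell = E°(Cr₂O₇²⁻/Cr³⁺) − E°(Al³⁺/Al).
So E°(Cr₂O₇²⁻/Cr³⁺) = E°cell + E°(Al³⁺/Al) = +2.990 + (-1.66) = +1.33 V.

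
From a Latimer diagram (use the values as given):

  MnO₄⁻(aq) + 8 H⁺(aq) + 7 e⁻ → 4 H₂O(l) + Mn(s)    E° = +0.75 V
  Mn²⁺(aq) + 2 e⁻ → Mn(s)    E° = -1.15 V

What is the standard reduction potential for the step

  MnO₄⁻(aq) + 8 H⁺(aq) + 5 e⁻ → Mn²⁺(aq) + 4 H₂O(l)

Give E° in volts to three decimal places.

+1.510 V

Sequential free energies add, so n₃E°₃ = n₁E°₁ + n₂E°₂.
With n₃ = 7, and the known step contributing 2×(-1.15) V, the unknown satisfies 5·E° = 7×(+0.75) − 2×(-1.15) = +7.550.
E° = +7.550 / 5 = +1.510 V.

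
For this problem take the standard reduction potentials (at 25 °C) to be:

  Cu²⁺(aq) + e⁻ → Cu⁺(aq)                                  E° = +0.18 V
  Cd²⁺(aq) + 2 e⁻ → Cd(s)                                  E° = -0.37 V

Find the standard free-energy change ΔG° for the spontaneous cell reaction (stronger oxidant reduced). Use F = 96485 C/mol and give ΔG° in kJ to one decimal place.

-106.1 kJ

Cu²⁺/Cu⁺ (E° = +0.18 V) is the cathode; Cd²⁺/Cd (E° = -0.37 V) is the anode, so E°cell = +0.55 V.
Balancing electrons gives n = 2 (lcm of 1 and 2).
ΔG° = −nFE° = −(2)(96485)(+0.55) = -106,134 J = -106.1 kJ.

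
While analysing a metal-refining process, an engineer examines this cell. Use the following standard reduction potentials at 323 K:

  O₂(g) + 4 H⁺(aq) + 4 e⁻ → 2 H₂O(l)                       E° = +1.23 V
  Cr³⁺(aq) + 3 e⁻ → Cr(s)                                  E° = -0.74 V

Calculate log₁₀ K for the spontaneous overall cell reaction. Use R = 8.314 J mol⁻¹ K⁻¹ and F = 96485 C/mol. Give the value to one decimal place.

368.9

Cathode: O₂/H₂O; anode: Cr³⁺/Cr. E°cell = (+1.23) − (-0.74) = +1.97 V, with n = 12.
ΔG° = −nFE° = −RT ln K, so ln K = nFE°/(RT) = (12)(96485)(+1.97) / ((8.314)(323)) = 849.366.
log₁₀ K = 849.366 / ln 10 = 368.9.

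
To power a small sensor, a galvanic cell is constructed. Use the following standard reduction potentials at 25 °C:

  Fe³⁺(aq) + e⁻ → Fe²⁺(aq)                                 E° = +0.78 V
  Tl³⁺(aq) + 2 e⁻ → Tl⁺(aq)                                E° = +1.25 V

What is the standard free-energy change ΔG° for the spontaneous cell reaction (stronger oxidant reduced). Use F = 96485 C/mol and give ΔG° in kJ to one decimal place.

-90.7 kJ

Tl³⁺/Tl⁺ (E° = +1.25 V) is the cathode; Fe³⁺/Fe²⁺ (E° = +0.78 V) is the anode, so E°cell = +0.47 V.
Balancing electrons gives n = 2 (lcm of 2 and 1).
ΔG° = −nFE° = −(2)(96485)(+0.47) = -90,696 J = -90.7 kJ.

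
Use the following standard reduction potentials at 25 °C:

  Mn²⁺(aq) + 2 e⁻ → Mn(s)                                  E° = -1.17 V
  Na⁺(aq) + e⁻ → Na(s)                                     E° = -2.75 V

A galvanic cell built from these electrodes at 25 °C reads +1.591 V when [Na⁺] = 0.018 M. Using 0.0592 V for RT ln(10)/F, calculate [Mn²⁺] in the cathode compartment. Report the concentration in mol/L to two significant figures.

Mn²⁺/Mn is the cathode, Na⁺/Na the anode: E°cell = +1.58 V, n = 2.
Overall reaction: Mn²⁺(aq) + 2 Na(s) → Mn(s) + 2 Na⁺(aq); Q = [Na⁺]^2/[Mn²⁺]^1.
From E = E° − (0.0592/n) log Q: log Q = (E° − E)·n/0.0592 = (+1.58 − (+1.591))·2/0.0592 = -0.3716.
So 1·log[Mn²⁺] = 2·log(0.018) − log Q = -3.4895 − (-0.3716) = -3.1179; [Mn²⁺] = 10^(-3.1179) ≈ 0.00076 M.

0.00076 M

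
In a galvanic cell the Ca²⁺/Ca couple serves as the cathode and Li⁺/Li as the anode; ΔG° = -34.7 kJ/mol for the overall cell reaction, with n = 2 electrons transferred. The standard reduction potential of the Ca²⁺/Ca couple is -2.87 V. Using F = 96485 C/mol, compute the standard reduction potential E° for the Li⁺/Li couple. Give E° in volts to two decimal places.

E°cell = −ΔG°/(nF) = −(-34.7×10³)/((2)(96485)) = +0.180 V.
Since Ca²⁺/Ca is the cathode and Li⁺/Li the anode, E°cell = E°(Ca²⁺/Ca) − E°(Li⁺/Li).
So E°(Li⁺/Li) = E°(Ca²⁺/Ca) − E°cell = (-2.87) − (+0.180) = -3.05 V.

-3.05 V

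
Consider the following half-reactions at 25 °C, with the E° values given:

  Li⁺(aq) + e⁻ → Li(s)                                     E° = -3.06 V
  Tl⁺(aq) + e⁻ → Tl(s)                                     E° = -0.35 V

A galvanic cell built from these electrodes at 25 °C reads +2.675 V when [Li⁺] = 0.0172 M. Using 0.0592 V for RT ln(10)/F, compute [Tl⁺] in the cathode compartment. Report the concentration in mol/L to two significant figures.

0.0044 M

Tl⁺/Tl is the cathode, Li⁺/Li the anode: E°cell = +2.71 V, n = 1.
Overall reaction: Tl⁺(aq) + Li(s) → Tl(s) + Li⁺(aq); Q = [Li⁺]^1/[Tl⁺]^1.
From E = E° − (0.0592/n) log Q: log Q = (E° − E)·n/0.0592 = (+2.71 − (+2.675))·1/0.0592 = 0.5912.
So 1·log[Tl⁺] = 1·log(0.0172) − log Q = -1.7645 − (0.5912) = -2.3557; [Tl⁺] = 10^(-2.3557) ≈ 0.0044 M.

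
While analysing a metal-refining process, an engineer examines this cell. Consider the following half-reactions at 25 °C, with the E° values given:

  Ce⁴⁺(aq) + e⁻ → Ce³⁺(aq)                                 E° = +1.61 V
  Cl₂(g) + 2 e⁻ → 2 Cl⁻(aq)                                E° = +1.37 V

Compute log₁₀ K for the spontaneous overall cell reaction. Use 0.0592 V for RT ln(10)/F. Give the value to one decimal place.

8.1

Cathode: Ce⁴⁺/Ce³⁺; anode: Cl₂/Cl⁻. E°cell = +0.24 V, n = 2.
log K = nE°cell / 0.0592 = (2)(+0.24) / 0.0592 = 8.1.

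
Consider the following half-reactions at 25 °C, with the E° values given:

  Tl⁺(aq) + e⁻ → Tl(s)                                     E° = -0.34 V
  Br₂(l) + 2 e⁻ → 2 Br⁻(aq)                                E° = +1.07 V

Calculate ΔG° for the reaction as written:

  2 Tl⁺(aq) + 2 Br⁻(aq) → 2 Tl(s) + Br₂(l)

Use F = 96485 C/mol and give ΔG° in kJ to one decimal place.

+272.1 kJ

As written, Tl⁺/Tl is reduced (cathode) and Br₂/Br⁻ is oxidised (anode), so E°cell = (-0.34) − (+1.07) = -1.41 V.
Balancing electrons gives n = 2.
ΔG° = −nFE° = −(2)(96485)(-1.41) = 272,088 J = +272.1 kJ.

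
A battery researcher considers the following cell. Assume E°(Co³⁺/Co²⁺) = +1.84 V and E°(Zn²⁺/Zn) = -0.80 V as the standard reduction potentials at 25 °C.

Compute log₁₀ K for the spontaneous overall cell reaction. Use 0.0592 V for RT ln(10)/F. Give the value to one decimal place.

Cathode: Co³⁺/Co²⁺; anode: Zn²⁺/Zn. E°cell = +2.64 V, n = 2.
log K = nE°cell / 0.0592 = (2)(+2.64) / 0.0592 = 89.2.

89.2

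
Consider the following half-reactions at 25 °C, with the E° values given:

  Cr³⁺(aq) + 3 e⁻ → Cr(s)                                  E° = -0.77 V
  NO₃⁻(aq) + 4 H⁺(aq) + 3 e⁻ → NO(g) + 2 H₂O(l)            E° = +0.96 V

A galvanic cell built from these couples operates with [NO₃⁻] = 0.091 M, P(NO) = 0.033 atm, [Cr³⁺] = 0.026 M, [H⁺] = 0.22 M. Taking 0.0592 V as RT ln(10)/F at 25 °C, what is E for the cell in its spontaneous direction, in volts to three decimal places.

NO₃⁻/NO is the cathode (higher E°), Cr³⁺/Cr the anode: E°cell = +0.96 − (-0.77) = +1.73 V, n = 3.
Overall: NO₃⁻(aq) + 4 H⁺(aq) + Cr(s) → NO(g) + 2 H₂O(l) + Cr³⁺(aq)
Q = P(NO)·[Cr³⁺] / ([NO₃⁻]·[H⁺]^4); log Q = 0.605.
E = E° − (0.0592/n) log Q = +1.73 − (0.0592/3)(0.605) = +1.718 V.

+1.718 V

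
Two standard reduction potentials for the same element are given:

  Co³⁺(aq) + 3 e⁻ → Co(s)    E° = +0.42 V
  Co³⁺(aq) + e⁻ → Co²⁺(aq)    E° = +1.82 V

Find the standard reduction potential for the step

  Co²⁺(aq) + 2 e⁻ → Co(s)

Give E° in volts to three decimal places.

Sequential free energies add, so n₃E°₃ = n₁E°₁ + n₂E°₂.
With n₃ = 3, and the known step contributing 1×(+1.82) V, the unknown satisfies 2·E° = 3×(+0.42) − 1×(+1.82) = -0.560.
E° = -0.560 / 2 = -0.280 V.

-0.280 V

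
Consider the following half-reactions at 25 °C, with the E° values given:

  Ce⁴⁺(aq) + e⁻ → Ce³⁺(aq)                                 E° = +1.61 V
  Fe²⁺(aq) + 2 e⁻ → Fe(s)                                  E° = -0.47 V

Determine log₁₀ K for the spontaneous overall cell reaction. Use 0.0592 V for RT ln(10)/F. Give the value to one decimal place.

70.3

Cathode: Ce⁴⁺/Ce³⁺; anode: Fe²⁺/Fe. E°cell = +2.08 V, n = 2.
log K = nE°cell / 0.0592 = (2)(+2.08) / 0.0592 = 70.3.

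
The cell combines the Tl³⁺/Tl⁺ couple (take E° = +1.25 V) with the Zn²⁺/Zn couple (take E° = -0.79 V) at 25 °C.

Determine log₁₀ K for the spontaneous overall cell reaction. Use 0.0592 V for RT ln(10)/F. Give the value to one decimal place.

Cathode: Tl³⁺/Tl⁺; anode: Zn²⁺/Zn. E°cell = +2.04 V, n = 2.
log K = nE°cell / 0.0592 = (2)(+2.04) / 0.0592 = 68.9.

68.9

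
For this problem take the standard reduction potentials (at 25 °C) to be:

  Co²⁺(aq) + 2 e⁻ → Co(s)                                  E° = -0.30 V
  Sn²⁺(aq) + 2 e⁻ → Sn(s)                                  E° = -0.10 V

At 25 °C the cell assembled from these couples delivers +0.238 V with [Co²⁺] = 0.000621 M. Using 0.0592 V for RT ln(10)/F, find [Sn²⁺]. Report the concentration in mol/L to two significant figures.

Sn²⁺/Sn is the cathode, Co²⁺/Co the anode: E°cell = +0.20 V, n = 2.
Overall reaction: Sn²⁺(aq) + Co(s) → Sn(s) + Co²⁺(aq); Q = [Co²⁺]^1/[Sn²⁺]^1.
From E = E° − (0.0592/n) log Q: log Q = (E° − E)·n/0.0592 = (+0.20 − (+0.238))·2/0.0592 = -1.2838.
So 1·log[Sn²⁺] = 1·log(0.000621) − log Q = -3.2069 − (-1.2838) = -1.9231; [Sn²⁺] = 10^(-1.9231) ≈ 0.012 M.

0.012 M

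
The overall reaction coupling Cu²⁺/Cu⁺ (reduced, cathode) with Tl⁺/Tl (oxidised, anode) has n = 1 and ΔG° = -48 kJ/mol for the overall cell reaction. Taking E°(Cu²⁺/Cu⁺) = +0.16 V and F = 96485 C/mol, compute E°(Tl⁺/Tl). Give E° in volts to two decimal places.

-0.34 V

E°cell = −ΔG°/(nF) = −(-48×10³)/((1)(96485)) = +0.497 V.
Since Cu²⁺/Cu⁺ is the cathode and Tl⁺/Tl the anode, E°cell = E°(Cu²⁺/Cu⁺) − E°(Tl⁺/Tl).
So E°(Tl⁺/Tl) = E°(Cu²⁺/Cu⁺) − E°cell = (+0.16) − (+0.497) = -0.34 V.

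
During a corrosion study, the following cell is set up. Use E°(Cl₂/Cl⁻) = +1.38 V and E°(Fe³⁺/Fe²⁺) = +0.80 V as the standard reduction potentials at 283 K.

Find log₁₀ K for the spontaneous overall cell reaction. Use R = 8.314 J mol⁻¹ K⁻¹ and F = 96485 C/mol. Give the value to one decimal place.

20.7

Cathode: Cl₂/Cl⁻; anode: Fe³⁺/Fe²⁺. E°cell = (+1.38) − (+0.80) = +0.58 V, with n = 2.
ΔG° = −nFE° = −RT ln K, so ln K = nFE°/(RT) = (2)(96485)(+0.58) / ((8.314)(283)) = 47.569.
log₁₀ K = 47.569 / ln 10 = 20.7.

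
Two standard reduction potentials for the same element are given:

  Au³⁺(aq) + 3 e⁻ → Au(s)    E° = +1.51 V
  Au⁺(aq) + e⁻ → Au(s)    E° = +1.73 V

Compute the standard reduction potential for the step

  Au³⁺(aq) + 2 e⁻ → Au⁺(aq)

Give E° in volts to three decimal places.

Sequential free energies add, so n₃E°₃ = n₁E°₁ + n₂E°₂.
With n₃ = 3, and the known step contributing 1×(+1.73) V, the unknown satisfies 2·E° = 3×(+1.51) − 1×(+1.73) = +2.800.
E° = +2.800 / 2 = +1.400 V.

+1.400 V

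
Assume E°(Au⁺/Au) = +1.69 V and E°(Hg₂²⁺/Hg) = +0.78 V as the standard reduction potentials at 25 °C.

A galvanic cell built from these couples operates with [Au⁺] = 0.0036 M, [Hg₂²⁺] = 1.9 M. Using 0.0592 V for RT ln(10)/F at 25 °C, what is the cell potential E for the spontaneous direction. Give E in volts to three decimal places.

+0.757 V

Au⁺/Au is the cathode (higher E°), Hg₂²⁺/Hg the anode: E°cell = +1.69 − (+0.78) = +0.91 V, n = 2.
Overall: 2 Au⁺(aq) + 2 Hg(l) → 2 Au(s) + Hg₂²⁺(aq)
Q = [Hg₂²⁺] / ([Au⁺]^2); log Q = 5.166.
E = E° − (0.0592/n) log Q = +0.91 − (0.0592/2)(5.166) = +0.757 V.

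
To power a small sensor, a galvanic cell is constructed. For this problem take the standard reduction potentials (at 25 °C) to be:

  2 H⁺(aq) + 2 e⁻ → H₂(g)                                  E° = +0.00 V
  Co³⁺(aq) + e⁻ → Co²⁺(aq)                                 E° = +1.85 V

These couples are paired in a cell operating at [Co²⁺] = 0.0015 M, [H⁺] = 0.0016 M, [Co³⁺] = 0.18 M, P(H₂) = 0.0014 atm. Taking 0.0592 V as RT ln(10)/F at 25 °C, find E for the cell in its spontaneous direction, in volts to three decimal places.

+2.054 V

Co³⁺/Co²⁺ is the cathode (higher E°), H⁺/H₂ the anode: E°cell = +1.85 − (+0.00) = +1.85 V, n = 2.
Overall: 2 Co³⁺(aq) + H₂(g) → 2 Co²⁺(aq) + 2 H⁺(aq)
Q = [Co²⁺]^2·[H⁺]^2 / ([Co³⁺]^2·P(H₂)); log Q = -6.896.
E = E° − (0.0592/n) log Q = +1.85 − (0.0592/2)(-6.896) = +2.054 V.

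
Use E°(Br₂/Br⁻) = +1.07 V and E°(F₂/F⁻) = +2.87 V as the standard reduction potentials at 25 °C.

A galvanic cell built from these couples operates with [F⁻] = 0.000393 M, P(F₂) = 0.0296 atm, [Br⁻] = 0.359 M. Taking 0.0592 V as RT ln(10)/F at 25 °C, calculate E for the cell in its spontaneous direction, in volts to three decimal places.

F₂/F⁻ is the cathode (higher E°), Br₂/Br⁻ the anode: E°cell = +2.87 − (+1.07) = +1.80 V, n = 2.
Overall: F₂(g) + 2 Br⁻(aq) → 2 F⁻(aq) + Br₂(l)
Q = [F⁻]^2 / (P(F₂)·[Br⁻]^2); log Q = -4.393.
E = E° − (0.0592/n) log Q = +1.80 − (0.0592/2)(-4.393) = +1.930 V.

+1.930 V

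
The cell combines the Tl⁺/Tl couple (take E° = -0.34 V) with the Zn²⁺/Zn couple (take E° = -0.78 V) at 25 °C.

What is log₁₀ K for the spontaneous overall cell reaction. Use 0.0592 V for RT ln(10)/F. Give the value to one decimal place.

14.9

Cathode: Tl⁺/Tl; anode: Zn²⁺/Zn. E°cell = +0.44 V, n = 2.
log K = nE°cell / 0.0592 = (2)(+0.44) / 0.0592 = 14.9.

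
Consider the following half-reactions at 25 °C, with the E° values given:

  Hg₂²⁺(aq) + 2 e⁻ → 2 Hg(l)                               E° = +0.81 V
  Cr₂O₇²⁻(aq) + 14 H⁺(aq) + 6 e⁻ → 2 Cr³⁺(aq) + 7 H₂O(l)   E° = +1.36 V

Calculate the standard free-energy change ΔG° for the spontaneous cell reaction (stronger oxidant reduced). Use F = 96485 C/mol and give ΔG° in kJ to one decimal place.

Cr₂O₇²⁻/Cr³⁺ (E° = +1.36 V) is the cathode; Hg₂²⁺/Hg (E° = +0.81 V) is the anode, so E°cell = +0.55 V.
Balancing electrons gives n = 6 (lcm of 6 and 2).
ΔG° = −nFE° = −(6)(96485)(+0.55) = -318,400 J = -318.4 kJ.

-318.4 kJ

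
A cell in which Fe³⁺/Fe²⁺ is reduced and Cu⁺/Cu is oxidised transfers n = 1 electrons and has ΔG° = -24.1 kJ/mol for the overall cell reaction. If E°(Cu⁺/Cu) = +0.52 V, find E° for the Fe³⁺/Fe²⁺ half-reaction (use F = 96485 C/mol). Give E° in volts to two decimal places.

E°cell = −ΔG°/(nF) = −(-24.1×10³)/((1)(96485)) = +0.250 V.
Since Fe³⁺/Fe²⁺ is the cathode and Cu⁺/Cu the anode, E°cell = E°(Fe³⁺/Fe²⁺) − E°(Cu⁺/Cu).
So E°(Fe³⁺/Fe²⁺) = E°cell + E°(Cu⁺/Cu) = +0.250 + (+0.52) = +0.77 V.

+0.77 V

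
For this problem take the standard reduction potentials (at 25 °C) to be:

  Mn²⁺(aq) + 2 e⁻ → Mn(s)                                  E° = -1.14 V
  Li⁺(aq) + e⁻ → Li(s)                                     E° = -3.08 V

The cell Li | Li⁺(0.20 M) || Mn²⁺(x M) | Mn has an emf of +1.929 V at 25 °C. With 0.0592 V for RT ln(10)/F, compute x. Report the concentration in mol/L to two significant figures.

0.017 M

Mn²⁺/Mn is the cathode, Li⁺/Li the anode: E°cell = +1.94 V, n = 2.
Overall reaction: Mn²⁺(aq) + 2 Li(s) → Mn(s) + 2 Li⁺(aq); Q = [Li⁺]^2/[Mn²⁺]^1.
From E = E° − (0.0592/n) log Q: log Q = (E° − E)·n/0.0592 = (+1.94 − (+1.929))·2/0.0592 = 0.3716.
So 1·log[Mn²⁺] = 2·log(0.2) − log Q = -1.3979 − (0.3716) = -1.7695; [Mn²⁺] = 10^(-1.7695) ≈ 0.017 M.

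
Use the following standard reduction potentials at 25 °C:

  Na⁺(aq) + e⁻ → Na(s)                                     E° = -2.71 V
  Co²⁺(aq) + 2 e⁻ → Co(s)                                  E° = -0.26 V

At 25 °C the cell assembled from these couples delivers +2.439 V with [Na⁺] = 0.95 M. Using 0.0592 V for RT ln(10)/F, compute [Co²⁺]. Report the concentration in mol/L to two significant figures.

0.38 M

Co²⁺/Co is the cathode, Na⁺/Na the anode: E°cell = +2.45 V, n = 2.
Overall reaction: Co²⁺(aq) + 2 Na(s) → Co(s) + 2 Na⁺(aq); Q = [Na⁺]^2/[Co²⁺]^1.
From E = E° − (0.0592/n) log Q: log Q = (E° − E)·n/0.0592 = (+2.45 − (+2.439))·2/0.0592 = 0.3716.
So 1·log[Co²⁺] = 2·log(0.95) − log Q = -0.0446 − (0.3716) = -0.4162; [Co²⁺] = 10^(-0.4162) ≈ 0.38 M.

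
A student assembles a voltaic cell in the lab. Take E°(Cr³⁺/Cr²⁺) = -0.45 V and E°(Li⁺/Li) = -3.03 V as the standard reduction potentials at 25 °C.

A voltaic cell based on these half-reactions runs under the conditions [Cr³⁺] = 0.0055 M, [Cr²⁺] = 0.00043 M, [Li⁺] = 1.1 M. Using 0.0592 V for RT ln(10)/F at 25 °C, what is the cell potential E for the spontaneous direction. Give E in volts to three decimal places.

Cr³⁺/Cr²⁺ is the cathode (higher E°), Li⁺/Li the anode: E°cell = -0.45 − (-3.03) = +2.58 V, n = 1.
Overall: Cr³⁺(aq) + Li(s) → Cr²⁺(aq) + Li⁺(aq)
Q = [Cr²⁺]·[Li⁺] / ([Cr³⁺]); log Q = -1.066.
E = E° − (0.0592/n) log Q = +2.58 − (0.0592/1)(-1.066) = +2.643 V.

+2.643 V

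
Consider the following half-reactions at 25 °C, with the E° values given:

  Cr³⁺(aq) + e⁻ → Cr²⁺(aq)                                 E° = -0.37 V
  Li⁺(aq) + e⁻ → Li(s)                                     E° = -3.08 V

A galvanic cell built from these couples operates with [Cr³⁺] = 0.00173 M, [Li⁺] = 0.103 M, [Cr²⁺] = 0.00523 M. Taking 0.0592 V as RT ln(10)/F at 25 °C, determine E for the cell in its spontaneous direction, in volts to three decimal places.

Cr³⁺/Cr²⁺ is the cathode (higher E°), Li⁺/Li the anode: E°cell = -0.37 − (-3.08) = +2.71 V, n = 1.
Overall: Cr³⁺(aq) + Li(s) → Cr²⁺(aq) + Li⁺(aq)
Q = [Cr²⁺]·[Li⁺] / ([Cr³⁺]); log Q = -0.507.
E = E° − (0.0592/n) log Q = +2.71 − (0.0592/1)(-0.507) = +2.740 V.

+2.740 V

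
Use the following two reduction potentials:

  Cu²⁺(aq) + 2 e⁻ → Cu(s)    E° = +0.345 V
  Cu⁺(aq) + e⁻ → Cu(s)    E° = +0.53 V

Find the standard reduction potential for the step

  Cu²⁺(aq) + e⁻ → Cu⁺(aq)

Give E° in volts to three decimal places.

Sequential free energies add, so n₃E°₃ = n₁E°₁ + n₂E°₂.
With n₃ = 2, and the known step contributing 1×(+0.53) V, the unknown satisfies 1·E° = 2×(+0.345) − 1×(+0.53) = +0.160.
E° = +0.160 / 1 = +0.160 V.

+0.160 V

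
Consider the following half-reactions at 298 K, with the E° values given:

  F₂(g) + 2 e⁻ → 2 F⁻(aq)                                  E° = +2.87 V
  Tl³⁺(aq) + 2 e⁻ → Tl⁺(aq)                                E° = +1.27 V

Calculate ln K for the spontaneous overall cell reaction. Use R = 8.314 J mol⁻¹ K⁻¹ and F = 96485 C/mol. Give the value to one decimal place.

124.6

Cathode: F₂/F⁻; anode: Tl³⁺/Tl⁺. E°cell = (+2.87) − (+1.27) = +1.60 V, with n = 2.
ΔG° = −nFE° = −RT ln K, so ln K = nFE°/(RT) = (2)(96485)(+1.60) / ((8.314)(298)) = 124.619.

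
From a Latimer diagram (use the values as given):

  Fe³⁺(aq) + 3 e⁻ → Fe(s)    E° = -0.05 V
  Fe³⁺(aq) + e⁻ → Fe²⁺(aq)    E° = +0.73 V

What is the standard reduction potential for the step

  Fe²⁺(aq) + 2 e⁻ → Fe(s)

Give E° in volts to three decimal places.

-0.440 V

Sequential free energies add, so n₃E°₃ = n₁E°₁ + n₂E°₂.
With n₃ = 3, and the known step contributing 1×(+0.73) V, the unknown satisfies 2·E° = 3×(-0.05) − 1×(+0.73) = -0.880.
E° = -0.880 / 2 = -0.440 V.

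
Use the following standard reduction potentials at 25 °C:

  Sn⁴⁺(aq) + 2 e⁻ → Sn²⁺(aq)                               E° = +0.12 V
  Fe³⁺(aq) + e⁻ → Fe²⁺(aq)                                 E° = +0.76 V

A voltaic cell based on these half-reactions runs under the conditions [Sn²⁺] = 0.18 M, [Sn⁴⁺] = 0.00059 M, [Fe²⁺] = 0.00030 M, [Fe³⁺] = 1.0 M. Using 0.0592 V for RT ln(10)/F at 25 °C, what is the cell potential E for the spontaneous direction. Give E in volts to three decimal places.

Fe³⁺/Fe²⁺ is the cathode (higher E°), Sn⁴⁺/Sn²⁺ the anode: E°cell = +0.76 − (+0.12) = +0.64 V, n = 2.
Overall: 2 Fe³⁺(aq) + Sn²⁺(aq) → 2 Fe²⁺(aq) + Sn⁴⁺(aq)
Q = [Fe²⁺]^2·[Sn⁴⁺] / ([Fe³⁺]^2·[Sn²⁺]); log Q = -9.530.
E = E° − (0.0592/n) log Q = +0.64 − (0.0592/2)(-9.530) = +0.922 V.

+0.922 V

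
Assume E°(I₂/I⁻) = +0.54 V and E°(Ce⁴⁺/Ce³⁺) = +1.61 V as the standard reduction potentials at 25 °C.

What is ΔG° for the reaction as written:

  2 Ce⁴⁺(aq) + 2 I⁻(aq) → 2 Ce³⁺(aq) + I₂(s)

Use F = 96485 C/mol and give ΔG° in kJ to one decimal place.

-206.5 kJ

As written, Ce⁴⁺/Ce³⁺ is reduced (cathode) and I₂/I⁻ is oxidised (anode), so E°cell = (+1.61) − (+0.54) = +1.07 V.
Balancing electrons gives n = 2.
ΔG° = −nFE° = −(2)(96485)(+1.07) = -206,478 J = -206.5 kJ.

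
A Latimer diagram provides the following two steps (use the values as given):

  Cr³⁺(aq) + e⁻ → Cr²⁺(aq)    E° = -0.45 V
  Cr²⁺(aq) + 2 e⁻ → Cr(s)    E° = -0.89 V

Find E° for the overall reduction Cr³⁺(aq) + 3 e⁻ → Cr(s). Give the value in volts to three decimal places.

Since ΔG° = −nFE° is additive over sequential reductions, n₃E°₃ = n₁E°₁ + n₂E°₂.
E°₃ = (1×-0.45 + 2×-0.89) / 3 = (-2.230) / 3 = -0.743 V.

-0.743 V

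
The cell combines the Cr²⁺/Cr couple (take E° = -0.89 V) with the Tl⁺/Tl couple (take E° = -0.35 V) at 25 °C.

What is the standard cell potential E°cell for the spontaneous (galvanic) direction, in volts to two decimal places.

+0.54 V

The Tl⁺/Tl couple has the higher reduction potential, so it is the cathode; Cr²⁺/Cr is oxidised at the anode.
E°cell = E°(cathode) − E°(anode) = (-0.35) − (-0.89) = +0.54 V.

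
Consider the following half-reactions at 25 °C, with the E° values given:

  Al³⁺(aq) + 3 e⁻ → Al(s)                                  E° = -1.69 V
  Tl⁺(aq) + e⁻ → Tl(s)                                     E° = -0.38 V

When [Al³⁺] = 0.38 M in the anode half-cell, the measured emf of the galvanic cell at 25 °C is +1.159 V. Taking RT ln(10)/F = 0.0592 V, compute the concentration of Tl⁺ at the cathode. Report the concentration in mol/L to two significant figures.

0.0020 M

Tl⁺/Tl is the cathode, Al³⁺/Al the anode: E°cell = +1.31 V, n = 3.
Overall reaction: 3 Tl⁺(aq) + Al(s) → 3 Tl(s) + Al³⁺(aq); Q = [Al³⁺]^1/[Tl⁺]^3.
From E = E° − (0.0592/n) log Q: log Q = (E° − E)·n/0.0592 = (+1.31 − (+1.159))·3/0.0592 = 7.6520.
So 3·log[Tl⁺] = 1·log(0.38) − log Q = -0.4202 − (7.6520) = -8.0722; log[Tl⁺] = -8.0722 / 3 = -2.6907; [Tl⁺] = 10^(-2.6907) ≈ 0.0020 M.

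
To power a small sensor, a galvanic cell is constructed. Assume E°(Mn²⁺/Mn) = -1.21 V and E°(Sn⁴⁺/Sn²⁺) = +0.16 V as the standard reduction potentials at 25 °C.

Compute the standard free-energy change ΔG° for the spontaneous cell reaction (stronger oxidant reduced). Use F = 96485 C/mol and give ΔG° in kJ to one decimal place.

Sn⁴⁺/Sn²⁺ (E° = +0.16 V) is the cathode; Mn²⁺/Mn (E° = -1.21 V) is the anode, so E°cell = +1.37 V.
Balancing electrons gives n = 2 (lcm of 2 and 2).
ΔG° = −nFE° = −(2)(96485)(+1.37) = -264,369 J = -264.4 kJ.

-264.4 kJ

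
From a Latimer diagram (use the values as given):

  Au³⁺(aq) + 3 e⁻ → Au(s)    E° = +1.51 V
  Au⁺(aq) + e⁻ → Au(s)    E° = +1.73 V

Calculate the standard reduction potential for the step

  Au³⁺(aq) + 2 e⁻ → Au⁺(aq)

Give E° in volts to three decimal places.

+1.400 V

Sequential free energies add, so n₃E°₃ = n₁E°₁ + n₂E°₂.
With n₃ = 3, and the known step contributing 1×(+1.73) V, the unknown satisfies 2·E° = 3×(+1.51) − 1×(+1.73) = +2.800.
E° = +2.800 / 2 = +1.400 V.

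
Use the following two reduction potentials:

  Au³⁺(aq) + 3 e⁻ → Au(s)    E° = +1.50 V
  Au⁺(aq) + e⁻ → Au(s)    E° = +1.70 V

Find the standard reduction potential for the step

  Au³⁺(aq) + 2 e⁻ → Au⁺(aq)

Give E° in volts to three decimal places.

Sequential free energies add, so n₃E°₃ = n₁E°₁ + n₂E°₂.
With n₃ = 3, and the known step contributing 1×(+1.70) V, the unknown satisfies 2·E° = 3×(+1.50) − 1×(+1.70) = +2.800.
E° = +2.800 / 2 = +1.400 V.

+1.400 V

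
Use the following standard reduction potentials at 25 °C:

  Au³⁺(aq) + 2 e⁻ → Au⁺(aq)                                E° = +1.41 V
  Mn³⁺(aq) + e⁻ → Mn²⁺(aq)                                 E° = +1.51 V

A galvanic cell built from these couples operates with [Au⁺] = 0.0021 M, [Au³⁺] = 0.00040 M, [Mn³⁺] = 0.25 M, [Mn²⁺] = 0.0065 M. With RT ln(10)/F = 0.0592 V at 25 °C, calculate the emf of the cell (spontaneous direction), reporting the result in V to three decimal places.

+0.215 V

Mn³⁺/Mn²⁺ is the cathode (higher E°), Au³⁺/Au⁺ the anode: E°cell = +1.51 − (+1.41) = +0.10 V, n = 2.
Overall: 2 Mn³⁺(aq) + Au⁺(aq) → 2 Mn²⁺(aq) + Au³⁺(aq)
Q = [Mn²⁺]^2·[Au³⁺] / ([Mn³⁺]^2·[Au⁺]); log Q = -3.890.
E = E° − (0.0592/n) log Q = +0.10 − (0.0592/2)(-3.890) = +0.215 V.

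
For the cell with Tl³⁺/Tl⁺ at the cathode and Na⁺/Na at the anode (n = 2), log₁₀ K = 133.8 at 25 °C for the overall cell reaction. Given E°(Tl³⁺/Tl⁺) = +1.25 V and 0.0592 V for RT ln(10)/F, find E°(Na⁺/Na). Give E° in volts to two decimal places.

E°cell = (0.0592/n)·log K = (0.0592/2)(133.8) = +3.960 V.
Since Tl³⁺/Tl⁺ is the cathode and Na⁺/Na the anode, E°cell = E°(Tl³⁺/Tl⁺) − E°(Na⁺/Na).
So E°(Na⁺/Na) = E°(Tl³⁺/Tl⁺) − E°cell = (+1.25) − (+3.960) = -2.71 V.

-2.71 V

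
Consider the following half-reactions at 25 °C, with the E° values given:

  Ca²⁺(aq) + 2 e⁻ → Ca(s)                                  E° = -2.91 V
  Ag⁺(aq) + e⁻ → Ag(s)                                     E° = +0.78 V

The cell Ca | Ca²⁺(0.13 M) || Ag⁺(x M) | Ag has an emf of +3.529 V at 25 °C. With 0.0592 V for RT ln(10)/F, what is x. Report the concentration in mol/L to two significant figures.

Ag⁺/Ag is the cathode, Ca²⁺/Ca the anode: E°cell = +3.69 V, n = 2.
Overall reaction: 2 Ag⁺(aq) + Ca(s) → 2 Ag(s) + Ca²⁺(aq); Q = [Ca²⁺]^1/[Ag⁺]^2.
From E = E° − (0.0592/n) log Q: log Q = (E° − E)·n/0.0592 = (+3.69 − (+3.529))·2/0.0592 = 5.4392.
So 2·log[Ag⁺] = 1·log(0.13) − log Q = -0.8861 − (5.4392) = -6.3253; log[Ag⁺] = -6.3253 / 2 = -3.1627; [Ag⁺] = 10^(-3.1627) ≈ 0.00069 M.

0.00069 M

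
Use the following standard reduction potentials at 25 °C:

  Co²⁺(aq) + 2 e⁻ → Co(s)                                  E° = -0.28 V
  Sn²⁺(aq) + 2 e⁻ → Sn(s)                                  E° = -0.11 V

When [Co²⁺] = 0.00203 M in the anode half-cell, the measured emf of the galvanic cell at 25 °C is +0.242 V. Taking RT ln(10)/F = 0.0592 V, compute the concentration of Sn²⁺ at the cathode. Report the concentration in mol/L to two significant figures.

Sn²⁺/Sn is the cathode, Co²⁺/Co the anode: E°cell = +0.17 V, n = 2.
Overall reaction: Sn²⁺(aq) + Co(s) → Sn(s) + Co²⁺(aq); Q = [Co²⁺]^1/[Sn²⁺]^1.
From E = E° − (0.0592/n) log Q: log Q = (E° − E)·n/0.0592 = (+0.17 − (+0.242))·2/0.0592 = -2.4324.
So 1·log[Sn²⁺] = 1·log(0.00203) − log Q = -2.6925 − (-2.4324) = -0.2601; [Sn²⁺] = 10^(-0.2601) ≈ 0.55 M.

0.55 M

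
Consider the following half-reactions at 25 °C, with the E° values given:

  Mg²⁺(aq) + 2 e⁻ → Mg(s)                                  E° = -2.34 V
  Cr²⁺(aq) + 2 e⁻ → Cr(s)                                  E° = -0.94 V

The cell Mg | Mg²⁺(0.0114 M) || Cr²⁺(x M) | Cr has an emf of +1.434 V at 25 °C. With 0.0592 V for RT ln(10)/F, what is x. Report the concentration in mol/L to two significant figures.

0.16 M

Cr²⁺/Cr is the cathode, Mg²⁺/Mg the anode: E°cell = +1.40 V, n = 2.
Overall reaction: Cr²⁺(aq) + Mg(s) → Cr(s) + Mg²⁺(aq); Q = [Mg²⁺]^1/[Cr²⁺]^1.
From E = E° − (0.0592/n) log Q: log Q = (E° − E)·n/0.0592 = (+1.40 − (+1.434))·2/0.0592 = -1.1486.
So 1·log[Cr²⁺] = 1·log(0.0114) − log Q = -1.9431 − (-1.1486) = -0.7945; [Cr²⁺] = 10^(-0.7945) ≈ 0.16 M.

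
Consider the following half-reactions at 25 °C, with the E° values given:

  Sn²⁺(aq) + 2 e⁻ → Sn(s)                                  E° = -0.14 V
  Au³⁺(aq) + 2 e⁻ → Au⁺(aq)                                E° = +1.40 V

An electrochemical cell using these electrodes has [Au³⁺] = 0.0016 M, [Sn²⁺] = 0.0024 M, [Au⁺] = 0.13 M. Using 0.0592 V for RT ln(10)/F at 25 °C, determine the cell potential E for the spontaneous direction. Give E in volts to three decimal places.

Au³⁺/Au⁺ is the cathode (higher E°), Sn²⁺/Sn the anode: E°cell = +1.40 − (-0.14) = +1.54 V, n = 2.
Overall: Au³⁺(aq) + Sn(s) → Au⁺(aq) + Sn²⁺(aq)
Q = [Au⁺]·[Sn²⁺] / ([Au³⁺]); log Q = -0.710.
E = E° − (0.0592/n) log Q = +1.54 − (0.0592/2)(-0.710) = +1.561 V.

+1.561 V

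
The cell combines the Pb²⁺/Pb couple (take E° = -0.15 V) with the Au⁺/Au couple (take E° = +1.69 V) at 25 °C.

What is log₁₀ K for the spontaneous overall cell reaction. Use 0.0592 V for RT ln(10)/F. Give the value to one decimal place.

62.2

Cathode: Au⁺/Au; anode: Pb²⁺/Pb. E°cell = +1.84 V, n = 2.
log K = nE°cell / 0.0592 = (2)(+1.84) / 0.0592 = 62.2.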